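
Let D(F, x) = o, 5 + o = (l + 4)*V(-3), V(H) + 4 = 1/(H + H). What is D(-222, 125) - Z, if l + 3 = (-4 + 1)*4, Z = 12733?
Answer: -76153/6 ≈ -12692.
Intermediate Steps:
l = -15 (l = -3 + (-4 + 1)*4 = -3 - 3*4 = -3 - 12 = -15)
V(H) = -4 + 1/(2*H) (V(H) = -4 + 1/(H + H) = -4 + 1/(2*H))
o = 245/6 (o = -5 + (-15 + 4)*(-4 + (½)/(-3)) = -5 - 11*(-4 + (½)*(-⅓)) = -5 - 11*(-4 - ⅙) = -5 - 11*(-25/6) = -5 + 275/6 = 245/6 ≈ 40.833)
D(F, x) = 245/6
D(-222, 125) - Z = 245/6 - 1*12733 = 245/6 - 12733 = -76153/6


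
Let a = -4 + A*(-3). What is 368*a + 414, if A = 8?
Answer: -9890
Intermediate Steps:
a = -28 (a = -4 + 8*(-3) = -4 - 24 = -28)
368*a + 414 = 368*(-28) + 414 = -10304 + 414 = -9890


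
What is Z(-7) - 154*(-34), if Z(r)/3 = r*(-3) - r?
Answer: 5320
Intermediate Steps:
Z(r) = -12*r (Z(r) = 3*(r*(-3) - r) = 3*(-3*r - r) = 3*(-4*r) = -12*r)
Z(-7) - 154*(-34) = -12*(-7) - 154*(-34) = 84 + 5236 = 5320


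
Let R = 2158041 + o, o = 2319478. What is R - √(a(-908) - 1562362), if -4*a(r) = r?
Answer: 4477519 - I*√1562135 ≈ 4.4775e+6 - 1249.9*I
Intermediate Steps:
a(r) = -r/4
R = 4477519 (R = 2158041 + 2319478 = 4477519)
R - √(a(-908) - 1562362) = 4477519 - √(-¼*(-908) - 1562362) = 4477519 - √(227 - 1562362) = 4477519 - √(-1562135) = 4477519 - I*√1562135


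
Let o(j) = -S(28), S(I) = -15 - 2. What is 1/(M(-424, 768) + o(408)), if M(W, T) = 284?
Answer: 1/301 ≈ 0.0033223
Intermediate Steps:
S(I) = -17
o(j) = 17 (o(j) = -1*(-17) = 17)
1/(M(-424, 768) + o(408)) = 1/(284 + 17) = 1/301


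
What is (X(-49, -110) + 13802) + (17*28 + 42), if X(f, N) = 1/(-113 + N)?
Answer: 3193359/223 ≈ 14320.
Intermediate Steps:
(X(-49, -110) + 13802) + (17*28 + 42) = (1/(-113 - 110) + 13802) + (17*28 + 42) = (1/(-223) + 13802) + (476 + 42) = (-1/223 + 13802) + 518 = 3077845/223 + 518 = 3193359/223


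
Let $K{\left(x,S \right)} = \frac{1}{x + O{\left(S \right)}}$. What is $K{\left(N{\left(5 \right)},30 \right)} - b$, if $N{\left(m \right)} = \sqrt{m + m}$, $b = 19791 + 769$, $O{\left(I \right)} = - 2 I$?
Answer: $- \frac{7381046}{359} - \frac{\sqrt{10}}{3590} \approx -20560.0$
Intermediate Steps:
$b = 20560$
$N{\left(m \right)} = \sqrt{2} \sqrt{m}$ ($N{\left(m \right)} = \sqrt{2 m} = \sqrt{2} \sqrt{m}$)
$K{\left(x,S \right)} = \frac{1}{x - 2 S}$
$K{\left(N{\left(5 \right)},30 \right)} - b = \frac{1}{\sqrt{2} \sqrt{5} - 60} - 20560 = \frac{1}{\sqrt{10} - 60} - 20560 = \frac{1}{-60 + \sqrt{10}} - 20560 = -20560 + \frac{1}{-60 + \sqrt{10}}$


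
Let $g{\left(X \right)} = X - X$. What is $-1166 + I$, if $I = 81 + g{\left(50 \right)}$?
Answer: $-1085$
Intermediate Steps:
$g{\left(X \right)} = 0$
$I = 81$ ($I = 81 + 0 = 81$)
$-1166 + I = -1166 + 81 = -1085$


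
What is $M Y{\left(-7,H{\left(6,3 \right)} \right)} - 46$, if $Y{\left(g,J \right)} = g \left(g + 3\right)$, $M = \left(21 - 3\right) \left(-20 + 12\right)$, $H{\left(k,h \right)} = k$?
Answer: $-4078$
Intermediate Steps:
$M = -144$ ($M = 18 \left(-8\right) = -144$)
$Y{\left(g,J \right)} = g \left(3 + g\right)$
$M Y{\left(-7,H{\left(6,3 \right)} \right)} - 46 = - 144 \left(- 7 \left(3 - 7\right)\right) - 46 = - 144 \left(\left(-7\right) \left(-4\right)\right) - 46 = \left(-144\right) 28 - 46 = -4032 - 46 = -4078$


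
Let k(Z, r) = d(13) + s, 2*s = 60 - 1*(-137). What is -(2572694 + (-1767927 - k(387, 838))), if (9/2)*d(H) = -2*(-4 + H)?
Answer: -1609345/2 ≈ -8.0467e+5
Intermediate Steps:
s = 197/2 (s = (60 - 1*(-137))/2 = (60 + 137)/2 = (½)*197 = 197/2 ≈ 98.500)
d(H) = 16/9 - 4*H/9 (d(H) = 2*(-2*(-4 + H))/9 = 2*(8 - 2*H)/9 = 16/9 - 4*H/9)
k(Z, r) = 189/2 (k(Z, r) = (16/9 - 4/9*13) + 197/2 = (16/9 - 52/9) + 197/2 = -4 + 197/2 = 189/2)
-(2572694 + (-1767927 - k(387, 838))) = -(2572694 + (-1767927 - 1*189/2)) = -(2572694 + (-1767927 - 189/2)) = -(2572694 - 3536043/2) = -1*1609345/2 = -1609345/2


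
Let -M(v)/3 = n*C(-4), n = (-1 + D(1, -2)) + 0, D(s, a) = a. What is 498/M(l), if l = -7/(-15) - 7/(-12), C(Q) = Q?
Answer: -83/6 ≈ -13.833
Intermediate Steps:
l = 21/20 (l = -7*(-1/15) - 7*(-1/12) = 7/15 + 7/12 = 21/20 ≈ 1.0500)
n = -3 (n = (-1 - 2) + 0 = -3 + 0 = -3)
M(v) = -36 (M(v) = -(-9)*(-4) = -3*12 = -36)
498/M(l) = 498/(-36) = 498*(-1/36) = -83/6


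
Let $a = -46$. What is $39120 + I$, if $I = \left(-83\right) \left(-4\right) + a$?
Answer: $39406$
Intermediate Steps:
$I = 286$ ($I = \left(-83\right) \left(-4\right) - 46 = 332 - 46 = 286$)
$39120 + I = 39120 + 286 = 39406$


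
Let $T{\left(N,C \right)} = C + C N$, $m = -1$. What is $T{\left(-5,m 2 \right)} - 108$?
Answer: $-100$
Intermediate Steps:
$T{\left(-5,m 2 \right)} - 108 = \left(-1\right) 2 \left(1 - 5\right) - 108 = \left(-2\right) \left(-4\right) - 108 = 8 - 108 = -100$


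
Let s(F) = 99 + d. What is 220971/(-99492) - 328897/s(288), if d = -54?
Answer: -10910854673/1492380 ≈ -7311.0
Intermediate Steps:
s(F) = 45 (s(F) = 99 - 54 = 45)
220971/(-99492) - 328897/s(288) = 220971/(-99492) - 328897/45 = 220971*(-1/99492) - 328897*1/45 = -73657/33164 - 328897/45 = -10910854673/1492380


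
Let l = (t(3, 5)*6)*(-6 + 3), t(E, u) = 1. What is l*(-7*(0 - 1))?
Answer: -126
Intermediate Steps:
l = -18 (l = (1*6)*(-6 + 3) = 6*(-3) = -18)
l*(-7*(0 - 1)) = -(-126)*(0 - 1) = -(-126)*(-1) = -18*7 = -126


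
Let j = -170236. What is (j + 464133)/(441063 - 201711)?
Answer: 293897/239352 ≈ 1.2279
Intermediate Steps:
(j + 464133)/(441063 - 201711) = (-170236 + 464133)/(441063 - 201711) = 293897/239352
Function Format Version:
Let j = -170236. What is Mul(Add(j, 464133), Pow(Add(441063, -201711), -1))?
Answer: Rational(293897, 239352) ≈ 1.2279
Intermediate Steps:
Mul(Add(j, 464133), Pow(Add(441063, -201711), -1)) = Mul(Add(-170236, 464133), Pow(Add(441063, -201711), -1)) = Mul(293897, Pow(239352, -1)) = Mul(293897, Rational(1, 239352)) = Rational(293897, 239352)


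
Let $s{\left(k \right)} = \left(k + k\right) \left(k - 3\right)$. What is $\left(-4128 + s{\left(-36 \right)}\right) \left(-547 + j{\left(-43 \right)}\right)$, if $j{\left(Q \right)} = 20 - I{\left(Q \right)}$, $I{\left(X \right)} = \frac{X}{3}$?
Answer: $676720$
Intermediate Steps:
$I{\left(X \right)} = \frac{X}{3}$ ($I{\left(X \right)} = X \frac{1}{3} = \frac{X}{3}$)
$j{\left(Q \right)} = 20 - \frac{Q}{3}$
$s{\left(k \right)} = 2 k \left(-3 + k\right)$
$\left(-4128 + s{\left(-36 \right)}\right) \left(-547 + j{\left(-43 \right)}\right) = \left(-4128 + 2 \left(-36\right) \left(-3 - 36\right)\right) \left(-547 + \left(20 - - \frac{43}{3}\right)\right) = \left(-4128 + 2 \left(-36\right) \left(-39\right)\right) \left(-547 + \left(20 + \frac{43}{3}\right)\right) = \left(-4128 + 2808\right) \left(-547 + \frac{103}{3}\right) = \left(-1320\right) \left(- \frac{1538}{3}\right) = 676720$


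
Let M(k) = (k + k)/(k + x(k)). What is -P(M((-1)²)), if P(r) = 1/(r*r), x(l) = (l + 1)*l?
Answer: -9/4 ≈ -2.2500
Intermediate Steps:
x(l) = l*(1 + l) (x(l) = (1 + l)*l = l*(1 + l))
M(k) = 2*k/(k + k*(1 + k)) (M(k) = (k + k)/(k + k*(1 + k)) = (2*k)/(k + k*(1 + k)) = 2*k/(k + k*(1 + k)))
P(r) = r⁻²
-P(M((-1)²)) = -1/(2/(2 + (-1)²))² = -1/(2/(2 + 1))² = -1/(2/3)² = -1/(2*(⅓))² = -1/(⅔)² = -1*9/4 = -9/4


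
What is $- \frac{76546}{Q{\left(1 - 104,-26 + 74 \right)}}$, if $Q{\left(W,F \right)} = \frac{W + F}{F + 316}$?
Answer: $\frac{27862744}{55} \approx 5.066 \cdot 10^{5}$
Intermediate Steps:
$Q{\left(W,F \right)} = \frac{F + W}{316 + F}$
$- \frac{76546}{Q{\left(1 - 104,-26 + 74 \right)}} = - \frac{76546}{\frac{1}{316 + \left(-26 + 74\right)} \left(\left(-26 + 74\right) + \left(1 - 104\right)\right)} = - \frac{76546}{\frac{1}{316 + 48} \left(48 + \left(1 - 104\right)\right)} = - \frac{76546}{\frac{1}{364} \left(48 - 103\right)} = - \frac{76546}{\frac{1}{364} \left(-55\right)} = - \frac{76546}{- \frac{55}{364}} = \left(-76546\right) \left(- \frac{364}{55}\right) = \frac{27862744}{55}$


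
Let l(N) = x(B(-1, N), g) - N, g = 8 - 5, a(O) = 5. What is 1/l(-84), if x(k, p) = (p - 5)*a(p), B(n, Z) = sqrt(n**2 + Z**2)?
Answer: 1/74 ≈ 0.013514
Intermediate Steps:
B(n, Z) = sqrt(Z**2 + n**2)
g = 3
x(k, p) = -25 + 5*p (x(k, p) = (p - 5)*5 = (-5 + p)*5 = -25 + 5*p)
l(N) = -10 - N (l(N) = (-25 + 5*3) - N = (-25 + 15) - N = -10 - N)
1/l(-84) = 1/(-10 - 1*(-84)) = 1/(-10 + 84) = 1/74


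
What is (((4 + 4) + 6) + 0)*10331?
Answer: 144634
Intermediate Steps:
(((4 + 4) + 6) + 0)*10331 = ((8 + 6) + 0)*10331 = (14 + 0)*10331 = 14*10331 = 144634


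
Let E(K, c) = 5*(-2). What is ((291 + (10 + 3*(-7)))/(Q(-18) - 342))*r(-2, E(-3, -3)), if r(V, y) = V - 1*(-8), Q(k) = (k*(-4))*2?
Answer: -280/33 ≈ -8.4848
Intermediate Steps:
Q(k) = -8*k (Q(k) = -4*k*2 = -8*k)
E(K, c) = -10
r(V, y) = 8 + V (r(V, y) = V + 8 = 8 + V)
((291 + (10 + 3*(-7)))/(Q(-18) - 342))*r(-2, E(-3, -3)) = ((291 + (10 + 3*(-7)))/(-8*(-18) - 342))*(8 - 2) = ((291 + (10 - 21))/(144 - 342))*6 = ((291 - 11)/(-198))*6 = (280*(-1/198))*6 = -140/99*6 = -280/33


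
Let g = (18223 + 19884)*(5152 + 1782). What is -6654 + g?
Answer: 264227284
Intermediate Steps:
g = 264233938 (g = 38107*6934 = 264233938)
-6654 + g = -6654 + 264233938 = 264227284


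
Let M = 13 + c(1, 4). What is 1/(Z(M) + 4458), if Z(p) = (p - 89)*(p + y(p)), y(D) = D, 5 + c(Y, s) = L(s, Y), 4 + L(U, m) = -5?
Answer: 1/4638 ≈ 0.00021561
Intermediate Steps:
L(U, m) = -9 (L(U, m) = -4 - 5 = -9)
c(Y, s) = -14 (c(Y, s) = -5 - 9 = -14)
M = -1 (M = 13 - 14 = -1)
Z(p) = 2*p*(-89 + p) (Z(p) = (p - 89)*(p + p) = (-89 + p)*(2*p) = 2*p*(-89 + p))
1/(Z(M) + 4458) = 1/(2*(-1)*(-89 - 1) + 4458) = 1/(2*(-1)*(-90) + 4458) = 1/(180 + 4458) = 1/4638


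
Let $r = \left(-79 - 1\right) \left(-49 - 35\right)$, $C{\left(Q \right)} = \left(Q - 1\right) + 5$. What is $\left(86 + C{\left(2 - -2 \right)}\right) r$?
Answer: $631680$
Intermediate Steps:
$C{\left(Q \right)} = 4 + Q$ ($C{\left(Q \right)} = \left(-1 + Q\right) + 5 = 4 + Q$)
$r = 6720$ ($r = \left(-80\right) \left(-84\right) = 6720$)
$\left(86 + C{\left(2 - -2 \right)}\right) r = \left(86 + \left(4 + \left(2 - -2\right)\right)\right) 6720 = \left(86 + \left(4 + \left(2 + 2\right)\right)\right) 6720 = \left(86 + \left(4 + 4\right)\right) 6720 = \left(86 + 8\right) 6720 = 94 \cdot 6720 = 631680$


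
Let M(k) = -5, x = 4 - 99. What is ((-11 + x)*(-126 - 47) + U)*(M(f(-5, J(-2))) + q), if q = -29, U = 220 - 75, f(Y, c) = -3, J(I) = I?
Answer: -628422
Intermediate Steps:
x = -95
U = 145
((-11 + x)*(-126 - 47) + U)*(M(f(-5, J(-2))) + q) = ((-11 - 95)*(-126 - 47) + 145)*(-5 - 29) = (-106*(-173) + 145)*(-34) = (18338 + 145)*(-34) = 18483*(-34) = -628422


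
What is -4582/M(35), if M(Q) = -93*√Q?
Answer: 4582*√35/3255 ≈ 8.3280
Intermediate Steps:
-4582/M(35) = -4582*(-√35/3255) = -(-4582)*√35/3255 = 4582*√35/3255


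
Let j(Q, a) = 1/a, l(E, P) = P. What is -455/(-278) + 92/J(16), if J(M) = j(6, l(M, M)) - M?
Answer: -293191/70890 ≈ -4.1359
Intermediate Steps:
J(M) = 1/M - M
-455/(-278) + 92/J(16) = -455/(-278) + 92/(1/16 - 1*16) = -455*(-1/278) + 92/(1/16 - 16) = 455/278 + 92/(-255/16) = 455/278 + 92*(-16/255) = 455/278 - 1472/255 = -293191/70890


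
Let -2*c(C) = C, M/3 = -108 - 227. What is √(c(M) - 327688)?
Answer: I*√1308742/2 ≈ 572.0*I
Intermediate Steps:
M = -1005 (M = 3*(-108 - 227) = 3*(-335) = -1005)
c(C) = -C/2
√(c(M) - 327688) = √(-½*(-1005) - 327688) = √(1005/2 - 327688) = √(-654371/2) = I*√1308742/2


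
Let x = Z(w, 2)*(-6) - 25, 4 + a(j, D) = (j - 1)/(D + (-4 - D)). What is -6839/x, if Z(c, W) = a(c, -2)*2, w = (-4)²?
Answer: -6839/68 ≈ -100.57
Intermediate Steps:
w = 16
a(j, D) = -15/4 - j/4 (a(j, D) = -4 + (j - 1)/(D + (-4 - D)) = -4 + (-1 + j)/(-4) = -4 + (-1 + j)*(-¼) = -4 + (¼ - j/4) = -15/4 - j/4)
Z(c, W) = -15/2 - c/2 (Z(c, W) = (-15/4 - c/4)*2 = -15/2 - c/2)
x = 68 (x = (-15/2 - ½*16)*(-6) - 25 = (-15/2 - 8)*(-6) - 25 = -31/2*(-6) - 25 = 93 - 25 = 68)
-6839/x = -6839/68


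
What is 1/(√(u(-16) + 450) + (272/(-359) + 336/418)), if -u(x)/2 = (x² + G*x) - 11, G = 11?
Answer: -32488423/219554887567 + 5629650961*√78/878219550268 ≈ 0.056466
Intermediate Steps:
u(x) = 22 - 22*x - 2*x² (u(x) = -2*((x² + 11*x) - 11) = -2*(-11 + x² + 11*x) = 22 - 22*x - 2*x²)
1/(√(u(-16) + 450) + (272/(-359) + 336/418)) = 1/(√((22 - 22*(-16) - 2*(-16)²) + 450) + (272/(-359) + 336/418)) = 1/(√((22 + 352 - 2*256) + 450) + (272*(-1/359) + 336*(1/418))) = 1/(√((22 + 352 - 512) + 450) + (-272/359 + 168/209)) = 1/(√(-138 + 450) + 3464/75031) = 1/(√312 + 3464/75031) = 1/(2*√78 + 3464/75031) = 1/(3464/75031 + 2*√78)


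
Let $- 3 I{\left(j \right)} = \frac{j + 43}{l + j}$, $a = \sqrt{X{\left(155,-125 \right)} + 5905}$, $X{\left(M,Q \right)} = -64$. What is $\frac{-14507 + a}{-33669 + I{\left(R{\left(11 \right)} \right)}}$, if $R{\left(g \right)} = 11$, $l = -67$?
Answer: $\frac{406196}{942723} - \frac{28 \sqrt{649}}{314241} \approx 0.42861$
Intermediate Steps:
$a = 3 \sqrt{649}$ ($a = \sqrt{-64 + 5905} = \sqrt{5841} = 3 \sqrt{649} \approx 76.426$)
$I{\left(j \right)} = - \frac{43 + j}{3 \left(-67 + j\right)}$ ($I{\left(j \right)} = - \frac{\left(j + 43\right) \frac{1}{-67 + j}}{3} = - \frac{\left(43 + j\right) \frac{1}{-67 + j}}{3} = - \frac{\frac{1}{-67 + j} \left(43 + j\right)}{3} = - \frac{43 + j}{3 \left(-67 + j\right)}$)
$\frac{-14507 + a}{-33669 + I{\left(R{\left(11 \right)} \right)}} = \frac{-14507 + 3 \sqrt{649}}{-33669 + \frac{-43 - 11}{3 \left(-67 + 11\right)}} = \frac{-14507 + 3 \sqrt{649}}{-33669 + \frac{-43 - 11}{3 \left(-56\right)}} = \frac{-14507 + 3 \sqrt{649}}{-33669 + \frac{1}{3} \left(- \frac{1}{56}\right) \left(-54\right)} = \frac{-14507 + 3 \sqrt{649}}{-33669 + \frac{9}{28}} = \frac{-14507 + 3 \sqrt{649}}{- \frac{942723}{28}} = \left(-14507 + 3 \sqrt{649}\right) \left(- \frac{28}{942723}\right) = \frac{406196}{942723} - \frac{28 \sqrt{649}}{314241}$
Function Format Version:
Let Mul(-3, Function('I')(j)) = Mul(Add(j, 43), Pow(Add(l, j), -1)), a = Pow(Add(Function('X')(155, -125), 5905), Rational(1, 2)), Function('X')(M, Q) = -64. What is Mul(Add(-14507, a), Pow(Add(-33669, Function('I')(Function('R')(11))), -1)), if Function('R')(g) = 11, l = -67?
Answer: Add(Rational(406196, 942723), Mul(Rational(-28, 314241), Pow(649, Rational(1, 2)))) ≈ 0.42861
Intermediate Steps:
a = Mul(3, Pow(649, Rational(1, 2))) (a = Pow(Add(-64, 5905), Rational(1, 2)) = Pow(5841, Rational(1, 2)) = Mul(3, Pow(649, Rational(1, 2))) ≈ 76.426)
Function('I')(j) = Mul(Rational(-1, 3), Pow(Add(-67, j), -1), Add(43, j)) (Function('I')(j) = Mul(Rational(-1, 3), Mul(Add(j, 43), Pow(Add(-67, j), -1))) = Mul(Rational(-1, 3), Mul(Add(43, j), Pow(Add(-67, j), -1))) = Mul(Rational(-1, 3), Mul(Pow(Add(-67, j), -1), Add(43, j))) = Mul(Rational(-1, 3), Pow(Add(-67, j), -1), Add(43, j)))
Mul(Add(-14507, a), Pow(Add(-33669, Function('I')(Function('R')(11))), -1)) = Mul(Add(-14507, Mul(3, Pow(649, Rational(1, 2)))), Pow(Add(-33669, Mul(Rational(1, 3), Pow(Add(-67, 11), -1), Add(-43, Mul(-1, 11)))), -1)) = Mul(Add(-14507, Mul(3, Pow(649, Rational(1, 2)))), Pow(Add(-33669, Mul(Rational(1, 3), Pow(-56, -1), Add(-43, -11))), -1)) = Mul(Add(-14507, Mul(3, Pow(649, Rational(1, 2)))), Pow(Add(-33669, Mul(Rational(1, 3), Rational(-1, 56), -54)), -1)) = Mul(Add(-14507, Mul(3, Pow(649, Rational(1, 2)))), Pow(Add(-33669, Rational(9, 28)), -1)) = Mul(Add(-14507, Mul(3, Pow(649, Rational(1, 2)))), Pow(Rational(-942723, 28), -1)) = Mul(Add(-14507, Mul(3, Pow(649, Rational(1, 2)))), Rational(-28, 942723)) = Add(Rational(406196, 942723), Mul(Rational(-28, 314241), Pow(649, Rational(1, 2))))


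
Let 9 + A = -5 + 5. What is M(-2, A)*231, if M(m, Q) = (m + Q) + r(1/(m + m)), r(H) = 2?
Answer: -2079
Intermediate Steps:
A = -9 (A = -9 + (-5 + 5) = -9 + 0 = -9)
M(m, Q) = 2 + Q + m (M(m, Q) = (m + Q) + 2 = (Q + m) + 2 = 2 + Q + m)
M(-2, A)*231 = (2 - 9 - 2)*231 = -9*231 = -2079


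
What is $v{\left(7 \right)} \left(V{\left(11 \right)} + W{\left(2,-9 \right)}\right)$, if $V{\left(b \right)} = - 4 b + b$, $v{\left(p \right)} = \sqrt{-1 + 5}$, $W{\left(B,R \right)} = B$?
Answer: $-62$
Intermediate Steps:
$v{\left(p \right)} = 2$ ($v{\left(p \right)} = \sqrt{4} = 2$)
$V{\left(b \right)} = - 3 b$
$v{\left(7 \right)} \left(V{\left(11 \right)} + W{\left(2,-9 \right)}\right) = 2 \left(\left(-3\right) 11 + 2\right) = 2 \left(-33 + 2\right) = 2 \left(-31\right) = -62$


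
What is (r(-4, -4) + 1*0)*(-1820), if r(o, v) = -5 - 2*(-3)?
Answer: -1820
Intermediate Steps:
r(o, v) = 1 (r(o, v) = -5 + 6 = 1)
(r(-4, -4) + 1*0)*(-1820) = (1 + 1*0)*(-1820) = (1 + 0)*(-1820) = 1*(-1820) = -1820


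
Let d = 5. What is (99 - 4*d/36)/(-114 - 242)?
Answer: -443/1602 ≈ -0.27653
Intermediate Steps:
(99 - 4*d/36)/(-114 - 242) = (99 - 4*5/36)/(-114 - 242) = (99 - 20*1/36)/(-356) = (99 - 5/9)*(-1/356) = (886/9)*(-1/356) = -443/1602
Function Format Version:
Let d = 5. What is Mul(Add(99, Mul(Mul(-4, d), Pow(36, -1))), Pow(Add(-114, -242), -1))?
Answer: Rational(-443, 1602) ≈ -0.27653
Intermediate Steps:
Mul(Add(99, Mul(Mul(-4, d), Pow(36, -1))), Pow(Add(-114, -242), -1)) = Mul(Add(99, Mul(Mul(-4, 5), Pow(36, -1))), Pow(Add(-114, -242), -1)) = Mul(Add(99, Mul(-20, Rational(1, 36))), Pow(-356, -1)) = Mul(Add(99, Rational(-5, 9)), Rational(-1, 356)) = Mul(Rational(886, 9), Rational(-1, 356)) = Rational(-443, 1602)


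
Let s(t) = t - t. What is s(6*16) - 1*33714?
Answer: -33714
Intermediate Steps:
s(t) = 0
s(6*16) - 1*33714 = 0 - 1*33714 = 0 - 33714 = -33714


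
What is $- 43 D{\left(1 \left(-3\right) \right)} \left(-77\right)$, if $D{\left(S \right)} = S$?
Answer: $-9933$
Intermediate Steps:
$- 43 D{\left(1 \left(-3\right) \right)} \left(-77\right) = - 43 \cdot 1 \left(-3\right) \left(-77\right) = \left(-43\right) \left(-3\right) \left(-77\right) = 129 \left(-77\right) = -9933$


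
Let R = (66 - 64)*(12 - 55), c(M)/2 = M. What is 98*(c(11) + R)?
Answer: -6272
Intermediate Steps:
c(M) = 2*M
R = -86 (R = 2*(-43) = -86)
98*(c(11) + R) = 98*(2*11 - 86) = 98*(22 - 86) = 98*(-64) = -6272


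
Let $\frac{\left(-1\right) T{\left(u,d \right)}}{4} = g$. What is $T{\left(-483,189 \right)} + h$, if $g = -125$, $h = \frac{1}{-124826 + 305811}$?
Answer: $\frac{90492501}{180985} \approx 500.0$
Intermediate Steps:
$h = \frac{1}{180985} \approx 5.5253 \cdot 10^{-6}$
$T{\left(u,d \right)} = 500$ ($T{\left(u,d \right)} = \left(-4\right) \left(-125\right) = 500$)
$T{\left(-483,189 \right)} + h = 500 + \frac{1}{180985} = \frac{90492501}{180985}$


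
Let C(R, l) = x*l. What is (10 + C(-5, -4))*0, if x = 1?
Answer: 0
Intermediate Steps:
C(R, l) = l (C(R, l) = 1*l = l)
(10 + C(-5, -4))*0 = (10 - 4)*0 = 6*0 = 0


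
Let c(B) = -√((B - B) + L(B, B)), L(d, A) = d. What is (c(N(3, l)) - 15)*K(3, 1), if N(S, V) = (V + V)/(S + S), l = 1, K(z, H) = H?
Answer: -15 - √3/3 ≈ -15.577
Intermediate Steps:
N(S, V) = V/S (N(S, V) = (2*V)/((2*S)) = (2*V)*(1/(2*S)) = V/S)
c(B) = -√B (c(B) = -√((B - B) + B) = -√(0 + B) = -√B)
(c(N(3, l)) - 15)*K(3, 1) = (-√(1/3) - 15)*1 = (-√(1*(⅓)) - 15)*1 = (-√(⅓) - 15)*1 = (-√3/3 - 15)*1 = (-15 - √3/3)*1 = -15 - √3/3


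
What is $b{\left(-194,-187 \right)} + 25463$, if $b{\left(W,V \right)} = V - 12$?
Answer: $25264$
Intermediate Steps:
$b{\left(W,V \right)} = -12 + V$
$b{\left(-194,-187 \right)} + 25463 = \left(-12 - 187\right) + 25463 = -199 + 25463 = 25264$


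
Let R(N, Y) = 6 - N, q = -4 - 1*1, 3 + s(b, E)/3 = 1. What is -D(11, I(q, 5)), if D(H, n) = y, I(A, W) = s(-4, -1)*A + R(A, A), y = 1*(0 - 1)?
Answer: 1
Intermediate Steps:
s(b, E) = -6 (s(b, E) = -9 + 3*1 = -9 + 3 = -6)
q = -5 (q = -4 - 1 = -5)
y = -1 (y = 1*(-1) = -1)
I(A, W) = 6 - 7*A (I(A, W) = -6*A + (6 - A) = 6 - 7*A)
D(H, n) = -1
-D(11, I(q, 5)) = -1*(-1) = 1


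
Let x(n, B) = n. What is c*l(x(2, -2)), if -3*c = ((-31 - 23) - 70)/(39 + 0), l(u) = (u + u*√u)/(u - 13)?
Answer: -248/1287 - 248*√2/1287 ≈ -0.46521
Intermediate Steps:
l(u) = (u + u^(3/2))/(-13 + u)
c = 124/117 (c = -((-31 - 23) - 70)/(3*(39 + 0)) = -(-54 - 70)/(3*39) = -(-124)/(3*39) = -⅓*(-124/39) = 124/117 ≈ 1.0598)
c*l(x(2, -2)) = 124*((2 + 2^(3/2))/(-13 + 2))/117 = 124*((2 + 2*√2)/(-11))/117 = 124*(-(2 + 2*√2)/11)/117 = 124*(-2/11 - 2*√2/11)/117 = -248/1287 - 248*√2/1287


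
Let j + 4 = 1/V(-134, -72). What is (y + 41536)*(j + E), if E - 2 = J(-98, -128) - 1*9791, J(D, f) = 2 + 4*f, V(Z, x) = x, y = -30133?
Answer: -939882139/8 ≈ -1.1749e+8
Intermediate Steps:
j = -289/72 (j = -4 + 1/(-72) = -4 - 1/72 = -289/72 ≈ -4.0139)
E = -10299 (E = 2 + ((2 + 4*(-128)) - 1*9791) = 2 + ((2 - 512) - 9791) = 2 + (-510 - 9791) = 2 - 10301 = -10299)
(y + 41536)*(j + E) = (-30133 + 41536)*(-289/72 - 10299) = 11403*(-741817/72) = -939882139/8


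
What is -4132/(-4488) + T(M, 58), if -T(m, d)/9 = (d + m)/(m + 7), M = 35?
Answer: -74644/3927 ≈ -19.008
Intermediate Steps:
T(m, d) = -9*(d + m)/(7 + m) (T(m, d) = -9*(d + m)/(m + 7) = -9*(d + m)/(7 + m))
-4132/(-4488) + T(M, 58) = -4132/(-4488) + 9*(-1*58 - 1*35)/(7 + 35) = -4132*(-1/4488) + 9*(-58 - 35)/42 = 1033/1122 + 9*(1/42)*(-93) = 1033/1122 - 279/14 = -74644/3927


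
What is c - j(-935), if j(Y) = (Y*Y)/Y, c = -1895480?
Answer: -1894545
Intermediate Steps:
j(Y) = Y (j(Y) = Y²/Y = Y)
c - j(-935) = -1895480 - 1*(-935) = -1895480 + 935 = -1894545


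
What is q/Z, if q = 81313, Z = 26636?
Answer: 81313/26636 ≈ 3.0527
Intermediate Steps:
q/Z = 81313/26636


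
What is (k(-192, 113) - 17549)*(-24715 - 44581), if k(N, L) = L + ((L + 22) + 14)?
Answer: 1197919952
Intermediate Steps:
k(N, L) = 36 + 2*L (k(N, L) = L + ((22 + L) + 14) = L + (36 + L) = 36 + 2*L)
(k(-192, 113) - 17549)*(-24715 - 44581) = ((36 + 2*113) - 17549)*(-24715 - 44581) = ((36 + 226) - 17549)*(-69296) = (262 - 17549)*(-69296) = -17287*(-69296) = 1197919952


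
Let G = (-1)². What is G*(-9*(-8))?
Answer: 72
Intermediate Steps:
G = 1
G*(-9*(-8)) = 1*(-9*(-8)) = 1*72 = 72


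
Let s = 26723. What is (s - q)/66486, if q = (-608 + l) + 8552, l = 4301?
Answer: 2413/11081 ≈ 0.21776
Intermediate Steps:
q = 12245 (q = (-608 + 4301) + 8552 = 3693 + 8552 = 12245)
(s - q)/66486 = (26723 - 1*12245)/66486 = (26723 - 12245)*(1/66486) = 14478*(1/66486) = 2413/11081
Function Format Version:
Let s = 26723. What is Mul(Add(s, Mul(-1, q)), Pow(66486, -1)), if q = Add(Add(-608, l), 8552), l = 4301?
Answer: Rational(2413, 11081) ≈ 0.21776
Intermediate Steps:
q = 12245 (q = Add(Add(-608, 4301), 8552) = Add(3693, 8552) = 12245)
Mul(Add(s, Mul(-1, q)), Pow(66486, -1)) = Mul(Add(26723, Mul(-1, 12245)), Pow(66486, -1)) = Mul(Add(26723, -12245), Rational(1, 66486)) = Mul(14478, Rational(1, 66486)) = Rational(2413, 11081)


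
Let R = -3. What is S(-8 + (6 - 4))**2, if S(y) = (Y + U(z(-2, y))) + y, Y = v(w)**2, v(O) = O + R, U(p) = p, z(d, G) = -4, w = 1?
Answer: 36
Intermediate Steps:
v(O) = -3 + O (v(O) = O - 3 = -3 + O)
Y = 4 (Y = (-3 + 1)**2 = (-2)**2 = 4)
S(y) = y (S(y) = (4 - 4) + y = 0 + y = y)
S(-8 + (6 - 4))**2 = (-8 + (6 - 4))**2 = (-8 + 2)**2 = (-6)**2 = 36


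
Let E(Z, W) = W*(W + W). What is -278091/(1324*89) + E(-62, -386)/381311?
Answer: -70924971989/44932162996 ≈ -1.5785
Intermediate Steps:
E(Z, W) = 2*W² (E(Z, W) = W*(2*W) = 2*W²)
-278091/(1324*89) + E(-62, -386)/381311 = -278091/(1324*89) + (2*(-386)²)/381311 = -278091/117836 + (2*148996)*(1/381311) = -278091*1/117836 + 297992*(1/381311) = -278091/117836 + 297992/381311 = -70924971989/44932162996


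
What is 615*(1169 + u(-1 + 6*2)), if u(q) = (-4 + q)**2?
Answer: 749070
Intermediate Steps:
615*(1169 + u(-1 + 6*2)) = 615*(1169 + (-4 + (-1 + 6*2))**2) = 615*(1169 + (-4 + (-1 + 12))**2) = 615*(1169 + (-4 + 11)**2) = 615*(1169 + 7**2) = 615*(1169 + 49) = 615*1218 = 749070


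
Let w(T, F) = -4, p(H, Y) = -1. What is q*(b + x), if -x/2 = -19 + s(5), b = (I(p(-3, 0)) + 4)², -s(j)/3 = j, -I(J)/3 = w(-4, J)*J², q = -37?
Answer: -11988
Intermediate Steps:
I(J) = 12*J² (I(J) = -(-12)*J² = 12*J²)
s(j) = -3*j
b = 256 (b = (12*(-1)² + 4)² = (12*1 + 4)² = (12 + 4)² = 16² = 256)
x = 68 (x = -2*(-19 - 3*5) = -2*(-19 - 15) = -2*(-34) = 68)
q*(b + x) = -37*(256 + 68) = -37*324 = -11988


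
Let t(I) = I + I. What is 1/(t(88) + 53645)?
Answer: 1/53821 ≈ 1.8580e-5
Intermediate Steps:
t(I) = 2*I
1/(t(88) + 53645) = 1/(2*88 + 53645) = 1/(176 + 53645) = 1/53821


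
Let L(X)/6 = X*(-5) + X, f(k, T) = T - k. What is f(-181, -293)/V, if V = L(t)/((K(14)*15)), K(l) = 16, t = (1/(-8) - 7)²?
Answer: 71680/3249 ≈ 22.062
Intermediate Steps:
t = 3249/64 (t = (-⅛ - 7)² = (-57/8)² = 3249/64 ≈ 50.766)
L(X) = -24*X (L(X) = 6*(X*(-5) + X) = 6*(-5*X + X) = 6*(-4*X) = -24*X)
V = -3249/640 (V = (-24*3249/64)/((16*15)) = -9747/8/240 = -9747/8*1/240 = -3249/640 ≈ -5.0766)
f(-181, -293)/V = (-293 - 1*(-181))/(-3249/640) = (-293 + 181)*(-640/3249) = -112*(-640/3249) = 71680/3249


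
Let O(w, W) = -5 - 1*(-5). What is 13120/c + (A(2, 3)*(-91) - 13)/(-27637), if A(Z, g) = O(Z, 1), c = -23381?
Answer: -362293487/646180697 ≈ -0.56067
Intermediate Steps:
O(w, W) = 0 (O(w, W) = -5 + 5 = 0)
A(Z, g) = 0
13120/c + (A(2, 3)*(-91) - 13)/(-27637) = 13120/(-23381) + (0*(-91) - 13)/(-27637) = 13120*(-1/23381) + (0 - 13)*(-1/27637) = -13120/23381 - 13*(-1/27637) = -13120/23381 + 13/27637 = -362293487/646180697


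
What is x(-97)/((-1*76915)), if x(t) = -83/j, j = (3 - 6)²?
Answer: 83/692235 ≈ 0.00011990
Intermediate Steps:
j = 9 (j = (-3)² = 9)
x(t) = -83/9
x(-97)/((-1*76915)) = -83/(9*((-1*76915))) = -83/9/(-76915) = -83/9*(-1/76915) = 83/692235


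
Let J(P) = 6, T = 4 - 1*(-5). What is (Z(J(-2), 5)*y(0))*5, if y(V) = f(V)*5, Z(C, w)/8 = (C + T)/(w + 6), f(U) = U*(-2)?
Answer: 0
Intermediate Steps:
T = 9 (T = 4 + 5 = 9)
f(U) = -2*U
Z(C, w) = 8*(9 + C)/(6 + w) (Z(C, w) = 8*((C + 9)/(w + 6)) = 8*((9 + C)/(6 + w)) = 8*(9 + C)/(6 + w))
y(V) = -10*V (y(V) = -2*V*5 = -10*V)
(Z(J(-2), 5)*y(0))*5 = ((8*(9 + 6)/(6 + 5))*(-10*0))*5 = ((8*15/11)*0)*5 = ((8*(1/11)*15)*0)*5 = ((120/11)*0)*5 = 0*5 = 0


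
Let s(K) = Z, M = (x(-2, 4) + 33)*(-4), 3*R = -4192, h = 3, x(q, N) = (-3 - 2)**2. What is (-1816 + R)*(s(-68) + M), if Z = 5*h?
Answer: 2091880/3 ≈ 6.9729e+5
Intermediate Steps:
x(q, N) = 25 (x(q, N) = (-5)**2 = 25)
R = -4192/3 (R = (1/3)*(-4192) = -4192/3 ≈ -1397.3)
Z = 15 (Z = 5*3 = 15)
M = -232 (M = (25 + 33)*(-4) = 58*(-4) = -232)
s(K) = 15
(-1816 + R)*(s(-68) + M) = (-1816 - 4192/3)*(15 - 232) = -9640/3*(-217) = 2091880/3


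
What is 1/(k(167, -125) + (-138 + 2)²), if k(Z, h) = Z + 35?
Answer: 1/18698 ≈ 5.3482e-5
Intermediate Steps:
k(Z, h) = 35 + Z
1/(k(167, -125) + (-138 + 2)²) = 1/((35 + 167) + (-138 + 2)²) = 1/(202 + (-136)²) = 1/(202 + 18496) = 1/18698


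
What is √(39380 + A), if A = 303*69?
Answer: 19*√167 ≈ 245.53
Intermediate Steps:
A = 20907
√(39380 + A) = √(39380 + 20907) = √60287 = 19*√167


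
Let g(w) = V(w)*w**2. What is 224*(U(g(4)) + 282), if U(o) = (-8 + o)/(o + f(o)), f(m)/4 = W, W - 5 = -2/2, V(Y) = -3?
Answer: 63560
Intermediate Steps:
g(w) = -3*w**2
W = 4 (W = 5 - 2/2 = 5 - 2*1/2 = 5 - 1 = 4)
f(m) = 16 (f(m) = 4*4 = 16)
U(o) = (-8 + o)/(16 + o) (U(o) = (-8 + o)/(o + 16) = (-8 + o)/(16 + o))
224*(U(g(4)) + 282) = 224*((-8 - 3*4**2)/(16 - 3*4**2) + 282) = 224*((-8 - 3*16)/(16 - 3*16) + 282) = 224*((-8 - 48)/(16 - 48) + 282) = 224*(-56/(-32) + 282) = 224*(-1/32*(-56) + 282) = 224*(7/4 + 282) = 224*(1135/4) = 63560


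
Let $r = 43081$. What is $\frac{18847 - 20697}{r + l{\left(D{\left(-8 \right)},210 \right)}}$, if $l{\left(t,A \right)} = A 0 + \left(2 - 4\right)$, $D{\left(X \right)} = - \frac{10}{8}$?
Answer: $- \frac{1850}{43079} \approx -0.042944$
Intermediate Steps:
$D{\left(X \right)} = - \frac{5}{4}$ ($D{\left(X \right)} = \left(-10\right) \frac{1}{8} = - \frac{5}{4}$)
$l{\left(t,A \right)} = -2$ ($l{\left(t,A \right)} = 0 + \left(2 - 4\right) = 0 - 2 = -2$)
$\frac{18847 - 20697}{r + l{\left(D{\left(-8 \right)},210 \right)}} = \frac{18847 - 20697}{43081 - 2} = - \frac{1850}{43079}$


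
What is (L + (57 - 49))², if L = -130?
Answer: 14884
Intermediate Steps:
(L + (57 - 49))² = (-130 + (57 - 49))² = (-130 + 8)² = (-122)² = 14884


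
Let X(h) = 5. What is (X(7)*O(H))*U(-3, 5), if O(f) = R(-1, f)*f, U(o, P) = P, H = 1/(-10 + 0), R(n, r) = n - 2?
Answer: 15/2 ≈ 7.5000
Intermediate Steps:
R(n, r) = -2 + n
H = -1/10 (H = 1/(-10) = -1/10 ≈ -0.10000)
O(f) = -3*f (O(f) = (-2 - 1)*f = -3*f)
(X(7)*O(H))*U(-3, 5) = (5*(-3*(-1/10)))*5 = (5*(3/10))*5 = (3/2)*5 = 15/2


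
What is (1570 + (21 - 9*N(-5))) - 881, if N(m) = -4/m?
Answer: 3514/5 ≈ 702.80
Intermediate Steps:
(1570 + (21 - 9*N(-5))) - 881 = (1570 + (21 - (-36)/(-5))) - 881 = (1570 + (21 - (-36)*(-1)/5)) - 881 = (1570 + (21 - 9*⅘)) - 881 = (1570 + (21 - 36/5)) - 881 = (1570 + 69/5) - 881 = 7919/5 - 881 = 3514/5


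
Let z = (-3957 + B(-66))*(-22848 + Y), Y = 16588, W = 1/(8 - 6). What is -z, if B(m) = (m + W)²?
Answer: 2086145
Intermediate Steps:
W = ½ (W = 1/2 = ½ ≈ 0.50000)
B(m) = (½ + m)² (B(m) = (m + ½)² = (½ + m)²)
z = -2086145 (z = (-3957 + (1 + 2*(-66))²/4)*(-22848 + 16588) = (-3957 + (1 - 132)²/4)*(-6260) = (-3957 + (¼)*(-131)²)*(-6260) = (-3957 + (¼)*17161)*(-6260) = (-3957 + 17161/4)*(-6260) = (1333/4)*(-6260) = -2086145)
-z = -1*(-2086145) = 2086145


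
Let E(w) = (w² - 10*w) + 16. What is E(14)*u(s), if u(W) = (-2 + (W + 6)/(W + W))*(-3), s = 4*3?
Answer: 270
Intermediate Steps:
s = 12
u(W) = 6 - 3*(6 + W)/(2*W) (u(W) = (-2 + (6 + W)/((2*W)))*(-3) = (-2 + (6 + W)*(1/(2*W)))*(-3) = (-2 + (6 + W)/(2*W))*(-3) = 6 - 3*(6 + W)/(2*W))
E(w) = 16 + w² - 10*w
E(14)*u(s) = (16 + 14² - 10*14)*(9/2 - 9/12) = (16 + 196 - 140)*(9/2 - 9*1/12) = 72*(9/2 - ¾) = 72*(15/4) = 270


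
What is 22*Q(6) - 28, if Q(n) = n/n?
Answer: -6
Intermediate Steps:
Q(n) = 1
22*Q(6) - 28 = 22*1 - 28 = 22 - 28 = -6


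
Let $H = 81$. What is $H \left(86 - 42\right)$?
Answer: $3564$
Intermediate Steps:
$H \left(86 - 42\right) = 81 \left(86 - 42\right) = 81 \cdot 44 = 3564$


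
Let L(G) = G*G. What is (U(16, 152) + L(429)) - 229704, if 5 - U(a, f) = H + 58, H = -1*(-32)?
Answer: -45748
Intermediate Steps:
H = 32
U(a, f) = -85 (U(a, f) = 5 - (32 + 58) = 5 - 1*90 = 5 - 90 = -85)
L(G) = G²
(U(16, 152) + L(429)) - 229704 = (-85 + 429²) - 229704 = (-85 + 184041) - 229704 = 183956 - 229704 = -45748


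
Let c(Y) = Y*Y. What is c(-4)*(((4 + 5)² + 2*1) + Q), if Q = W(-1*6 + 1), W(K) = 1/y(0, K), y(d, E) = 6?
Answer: 3992/3 ≈ 1330.7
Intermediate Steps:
c(Y) = Y²
W(K) = ⅙ (W(K) = 1/6 = ⅙)
Q = ⅙ ≈ 0.16667
c(-4)*(((4 + 5)² + 2*1) + Q) = (-4)²*(((4 + 5)² + 2*1) + ⅙) = 16*((9² + 2) + ⅙) = 16*((81 + 2) + ⅙) = 16*(83 + ⅙) = 16*(499/6) = 3992/3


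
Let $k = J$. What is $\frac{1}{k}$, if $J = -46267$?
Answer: $- \frac{1}{46267} \approx -2.1614 \cdot 10^{-5}$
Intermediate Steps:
$k = -46267$
$\frac{1}{k} = \frac{1}{-46267} = - \frac{1}{46267}$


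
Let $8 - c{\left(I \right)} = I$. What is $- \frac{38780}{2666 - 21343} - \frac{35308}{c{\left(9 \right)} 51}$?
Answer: $\frac{661425296}{952527} \approx 694.39$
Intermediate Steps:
$c{\left(I \right)} = 8 - I$
$- \frac{38780}{2666 - 21343} - \frac{35308}{c{\left(9 \right)} 51} = - \frac{38780}{2666 - 21343} - \frac{35308}{\left(8 - 9\right) 51} = - \frac{38780}{-18677} - \frac{35308}{\left(8 - 9\right) 51} = \left(-38780\right) \left(- \frac{1}{18677}\right) - \frac{35308}{\left(-1\right) 51} = \frac{38780}{18677} - \frac{35308}{-51} = \frac{38780}{18677} - - \frac{35308}{51} = \frac{38780}{18677} + \frac{35308}{51} = \frac{661425296}{952527}$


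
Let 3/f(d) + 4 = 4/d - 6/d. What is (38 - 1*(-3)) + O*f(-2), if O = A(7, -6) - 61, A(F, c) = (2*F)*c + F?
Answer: 179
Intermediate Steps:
A(F, c) = F + 2*F*c (A(F, c) = 2*F*c + F = F + 2*F*c)
O = -138 (O = 7*(1 + 2*(-6)) - 61 = 7*(1 - 12) - 61 = 7*(-11) - 61 = -77 - 61 = -138)
f(d) = 3/(-4 - 2/d) (f(d) = 3/(-4 + (4/d - 6/d)) = 3/(-4 - 2/d))
(38 - 1*(-3)) + O*f(-2) = (38 - 1*(-3)) - (-414)*(-2)/(2 + 4*(-2)) = (38 + 3) - (-414)*(-2)/(2 - 8) = 41 - (-414)*(-2)/(-6) = 41 - (-414)*(-2)*(-1)/6 = 41 - 138*(-1) = 41 + 138 = 179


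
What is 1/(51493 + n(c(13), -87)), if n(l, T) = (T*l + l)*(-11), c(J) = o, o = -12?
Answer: 1/40141 ≈ 2.4912e-5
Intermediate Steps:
c(J) = -12
n(l, T) = -11*l - 11*T*l (n(l, T) = (l + T*l)*(-11) = -11*l - 11*T*l)
1/(51493 + n(c(13), -87)) = 1/(51493 - 11*(-12)*(1 - 87)) = 1/(51493 - 11*(-12)*(-86)) = 1/(51493 - 11352) = 1/40141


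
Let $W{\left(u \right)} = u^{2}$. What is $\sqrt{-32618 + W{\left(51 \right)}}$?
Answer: $i \sqrt{30017} \approx 173.25 i$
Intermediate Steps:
$\sqrt{-32618 + W{\left(51 \right)}} = \sqrt{-32618 + 51^{2}} = \sqrt{-32618 + 2601} = \sqrt{-30017} = i \sqrt{30017}$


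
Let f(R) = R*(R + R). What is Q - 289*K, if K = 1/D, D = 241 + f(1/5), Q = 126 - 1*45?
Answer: 480962/6027 ≈ 79.801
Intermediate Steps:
Q = 81 (Q = 126 - 45 = 81)
f(R) = 2*R² (f(R) = R*(2*R) = 2*R²)
D = 6027/25 (D = 241 + 2*(1/5)² = 241 + 2*(⅕)² = 241 + 2*(1/25) = 241 + 2/25 = 6027/25 ≈ 241.08)
K = 25/6027 (K = 1/(6027/25) = 25/6027 ≈ 0.0041480)
Q - 289*K = 81 - 289*25/6027 = 81 - 7225/6027 = 480962/6027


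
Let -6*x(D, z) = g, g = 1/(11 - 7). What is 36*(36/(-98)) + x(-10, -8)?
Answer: -15601/1176 ≈ -13.266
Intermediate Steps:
g = ¼ (g = 1/4 = ¼ ≈ 0.25000)
x(D, z) = -1/24 (x(D, z) = -⅙*¼ = -1/24)
36*(36/(-98)) + x(-10, -8) = 36*(36/(-98)) - 1/24 = 36*(36*(-1/98)) - 1/24 = 36*(-18/49) - 1/24 = -648/49 - 1/24 = -15601/1176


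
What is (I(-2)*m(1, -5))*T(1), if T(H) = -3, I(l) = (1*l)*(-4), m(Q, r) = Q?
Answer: -24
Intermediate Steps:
I(l) = -4*l (I(l) = l*(-4) = -4*l)
(I(-2)*m(1, -5))*T(1) = (-4*(-2)*1)*(-3) = (8*1)*(-3) = 8*(-3) = -24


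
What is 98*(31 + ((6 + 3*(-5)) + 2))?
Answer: 2352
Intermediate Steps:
98*(31 + ((6 + 3*(-5)) + 2)) = 98*(31 + ((6 - 15) + 2)) = 98*(31 + (-9 + 2)) = 98*(31 - 7) = 98*24 = 2352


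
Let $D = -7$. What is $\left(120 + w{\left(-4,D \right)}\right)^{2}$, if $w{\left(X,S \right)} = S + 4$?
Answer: $13689$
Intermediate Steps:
$w{\left(X,S \right)} = 4 + S$
$\left(120 + w{\left(-4,D \right)}\right)^{2} = \left(120 + \left(4 - 7\right)\right)^{2} = \left(120 - 3\right)^{2} = 117^{2} = 13689$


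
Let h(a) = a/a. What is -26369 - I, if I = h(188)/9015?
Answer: -237716536/9015 ≈ -26369.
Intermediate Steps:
h(a) = 1
I = 1/9015 ≈ 0.00011093
-26369 - I = -26369 - 1*1/9015 = -26369 - 1/9015 = -237716536/9015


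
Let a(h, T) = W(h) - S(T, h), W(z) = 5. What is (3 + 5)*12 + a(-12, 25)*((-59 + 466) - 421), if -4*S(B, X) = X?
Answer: 68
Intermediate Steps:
S(B, X) = -X/4
a(h, T) = 5 + h/4 (a(h, T) = 5 - (-1)*h/4 = 5 + h/4)
(3 + 5)*12 + a(-12, 25)*((-59 + 466) - 421) = (3 + 5)*12 + (5 + (1/4)*(-12))*((-59 + 466) - 421) = 8*12 + (5 - 3)*(407 - 421) = 96 + 2*(-14) = 96 - 28 = 68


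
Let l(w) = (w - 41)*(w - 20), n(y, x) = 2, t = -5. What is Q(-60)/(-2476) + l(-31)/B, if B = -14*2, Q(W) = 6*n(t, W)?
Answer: -568263/4333 ≈ -131.15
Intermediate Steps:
Q(W) = 12 (Q(W) = 6*2 = 12)
B = -28
l(w) = (-41 + w)*(-20 + w)
Q(-60)/(-2476) + l(-31)/B = 12/(-2476) + (820 + (-31)² - 61*(-31))/(-28) = 12*(-1/2476) + (820 + 961 + 1891)*(-1/28) = -3/619 + 3672*(-1/28) = -3/619 - 918/7 = -568263/4333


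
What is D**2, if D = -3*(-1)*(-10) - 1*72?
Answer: 10404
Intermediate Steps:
D = -102 (D = 3*(-10) - 72 = -30 - 72 = -102)
D**2 = (-102)**2 = 10404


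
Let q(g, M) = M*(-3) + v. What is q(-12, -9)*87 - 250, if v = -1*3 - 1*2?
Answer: 1664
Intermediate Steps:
v = -5 (v = -3 - 2 = -5)
q(g, M) = -5 - 3*M (q(g, M) = M*(-3) - 5 = -3*M - 5 = -5 - 3*M)
q(-12, -9)*87 - 250 = (-5 - 3*(-9))*87 - 250 = (-5 + 27)*87 - 250 = 22*87 - 250 = 1914 - 250 = 1664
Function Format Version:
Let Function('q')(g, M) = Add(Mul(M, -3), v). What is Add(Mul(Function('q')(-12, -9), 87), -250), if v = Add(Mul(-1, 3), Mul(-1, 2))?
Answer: 1664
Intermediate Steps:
v = -5 (v = Add(-3, -2) = -5)
Function('q')(g, M) = Add(-5, Mul(-3, M)) (Function('q')(g, M) = Add(Mul(M, -3), -5) = Add(Mul(-3, M), -5) = Add(-5, Mul(-3, M)))
Add(Mul(Function('q')(-12, -9), 87), -250) = Add(Mul(Add(-5, Mul(-3, -9)), 87), -250) = Add(Mul(Add(-5, 27), 87), -250) = Add(Mul(22, 87), -250) = Add(1914, -250) = 1664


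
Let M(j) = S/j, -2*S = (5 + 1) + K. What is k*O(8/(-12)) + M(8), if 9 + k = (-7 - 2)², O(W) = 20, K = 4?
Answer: 11515/8 ≈ 1439.4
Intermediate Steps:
S = -5 (S = -((5 + 1) + 4)/2 = -(6 + 4)/2 = -½*10 = -5)
k = 72 (k = -9 + (-7 - 2)² = -9 + (-9)² = -9 + 81 = 72)
M(j) = -5/j
k*O(8/(-12)) + M(8) = 72*20 - 5/8 = 1440 - 5*⅛ = 1440 - 5/8 = 11515/8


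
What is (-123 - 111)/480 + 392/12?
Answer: 7723/240 ≈ 32.179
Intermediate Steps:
(-123 - 111)/480 + 392/12 = -234*1/480 + 392*(1/12) = -39/80 + 98/3 = 7723/240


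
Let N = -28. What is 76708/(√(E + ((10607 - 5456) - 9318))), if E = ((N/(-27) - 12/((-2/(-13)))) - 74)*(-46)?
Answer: 230124*√224961/74987 ≈ 1455.6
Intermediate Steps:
E = 187496/27 (E = ((-28/(-27) - 12/((-2/(-13)))) - 74)*(-46) = ((-28*(-1/27) - 12/((-2*(-1/13)))) - 74)*(-46) = ((28/27 - 12/2/13) - 74)*(-46) = ((28/27 - 12*13/2) - 74)*(-46) = ((28/27 - 78) - 74)*(-46) = (-2078/27 - 74)*(-46) = -4076/27*(-46) = 187496/27 ≈ 6944.3)
76708/(√(E + ((10607 - 5456) - 9318))) = 76708/(√(187496/27 + ((10607 - 5456) - 9318))) = 76708/(√(187496/27 + (5151 - 9318))) = 76708/(√(187496/27 - 4167)) = 76708/(√(74987/27)) = 76708/((√224961/9)) = 76708*(3*√224961/74987) = 230124*√224961/74987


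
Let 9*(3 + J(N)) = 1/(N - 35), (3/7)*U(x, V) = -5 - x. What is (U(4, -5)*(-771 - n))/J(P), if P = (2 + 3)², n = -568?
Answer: -383670/271 ≈ -1415.8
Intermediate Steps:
U(x, V) = -35/3 - 7*x/3 (U(x, V) = 7*(-5 - x)/3 = -35/3 - 7*x/3)
P = 25 (P = 5² = 25)
J(N) = -3 + 1/(9*(-35 + N)) (J(N) = -3 + 1/(9*(N - 35)) = -3 + 1/(9*(-35 + N)))
(U(4, -5)*(-771 - n))/J(P) = ((-35/3 - 7/3*4)*(-771 - 1*(-568)))/(((946 - 27*25)/(9*(-35 + 25)))) = ((-35/3 - 28/3)*(-771 + 568))/(((⅑)*(946 - 675)/(-10))) = (-21*(-203))/(((⅑)*(-⅒)*271)) = 4263/(-271/90) = 4263*(-90/271) = -383670/271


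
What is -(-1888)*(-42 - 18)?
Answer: -113280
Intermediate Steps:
-(-1888)*(-42 - 18) = -(-1888)*(-60) = -32*3540 = -113280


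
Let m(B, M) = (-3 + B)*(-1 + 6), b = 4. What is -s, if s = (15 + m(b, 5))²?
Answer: -400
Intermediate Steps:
m(B, M) = -15 + 5*B (m(B, M) = (-3 + B)*5 = -15 + 5*B)
s = 400 (s = (15 + (-15 + 5*4))² = (15 + (-15 + 20))² = (15 + 5)² = 20² = 400)
-s = -1*400 = -400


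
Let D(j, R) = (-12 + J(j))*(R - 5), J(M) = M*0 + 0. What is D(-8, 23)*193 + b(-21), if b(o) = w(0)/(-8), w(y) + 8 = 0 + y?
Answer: -41687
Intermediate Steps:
w(y) = -8 + y (w(y) = -8 + (0 + y) = -8 + y)
J(M) = 0 (J(M) = 0 + 0 = 0)
b(o) = 1 (b(o) = (-8 + 0)/(-8) = -8*(-⅛) = 1)
D(j, R) = 60 - 12*R (D(j, R) = (-12 + 0)*(R - 5) = -12*(-5 + R) = 60 - 12*R)
D(-8, 23)*193 + b(-21) = (60 - 12*23)*193 + 1 = (60 - 276)*193 + 1 = -216*193 + 1 = -41688 + 1 = -41687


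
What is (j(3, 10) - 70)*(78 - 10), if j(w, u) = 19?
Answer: -3468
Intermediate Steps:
(j(3, 10) - 70)*(78 - 10) = (19 - 70)*(78 - 10) = -51*68 = -3468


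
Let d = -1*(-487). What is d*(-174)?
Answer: -84738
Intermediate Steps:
d = 487
d*(-174) = 487*(-174) = -84738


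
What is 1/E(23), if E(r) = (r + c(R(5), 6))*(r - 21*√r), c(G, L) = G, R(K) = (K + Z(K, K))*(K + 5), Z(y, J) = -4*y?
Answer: 1/53086 + 21*√23/1220978 ≈ 0.00010132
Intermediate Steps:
R(K) = -3*K*(5 + K) (R(K) = (K - 4*K)*(K + 5) = (-3*K)*(5 + K) = -3*K*(5 + K))
E(r) = (-150 + r)*(r - 21*√r) (E(r) = (r + 3*5*(-5 - 1*5))*(r - 21*√r) = (r + 3*5*(-5 - 5))*(r - 21*√r) = (r + 3*5*(-10))*(r - 21*√r) = (r - 150)*(r - 21*√r) = (-150 + r)*(r - 21*√r))
1/E(23) = 1/(23² - 150*23 - 483*√23 + 3150*√23) = 1/(529 - 3450 - 483*√23 + 3150*√23) = 1/(-2921 + 2667*√23)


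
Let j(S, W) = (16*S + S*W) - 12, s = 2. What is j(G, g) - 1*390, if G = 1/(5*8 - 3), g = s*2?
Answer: -14854/37 ≈ -401.46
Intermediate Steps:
g = 4 (g = 2*2 = 4)
G = 1/37 (G = 1/(40 - 3) = 1/37 ≈ 0.027027)
j(S, W) = -12 + 16*S + S*W
j(G, g) - 1*390 = (-12 + 16*(1/37) + (1/37)*4) - 1*390 = (-12 + 16/37 + 4/37) - 390 = -424/37 - 390 = -14854/37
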